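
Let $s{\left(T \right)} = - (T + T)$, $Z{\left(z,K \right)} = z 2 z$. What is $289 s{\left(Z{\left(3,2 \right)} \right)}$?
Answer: $-10404$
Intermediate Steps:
$Z{\left(z,K \right)} = 2 z^{2}$ ($Z{\left(z,K \right)} = 2 z z = 2 z^{2}$)
$s{\left(T \right)} = - 2 T$
$289 s{\left(Z{\left(3,2 \right)} \right)} = 289 \left(- 2 \cdot 2 \cdot 3^{2}\right) = 289 \left(- 2 \cdot 2 \cdot 9\right) = 289 \left(\left(-2\right) 18\right) = 289 \left(-36\right) = -10404$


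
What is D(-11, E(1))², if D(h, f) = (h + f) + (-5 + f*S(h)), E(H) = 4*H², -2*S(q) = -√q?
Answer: 100 - 48*I*√11 ≈ 100.0 - 159.2*I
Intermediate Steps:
S(q) = √q/2 (S(q) = -(-1)*√q/2 = √q/2)
D(h, f) = -5 + f + h + f*√h/2 (D(h, f) = (h + f) + (-5 + f*(√h/2)) = (f + h) + (-5 + f*√h/2) = -5 + f + h + f*√h/2)
D(-11, E(1))² = (-5 + 4*1² - 11 + (4*1²)*√(-11)/2)² = (-5 + 4*1 - 11 + (4*1)*(I*√11)/2)² = (-5 + 4 - 11 + (½)*4*(I*√11))² = (-5 + 4 - 11 + 2*I*√11)² = (-12 + 2*I*√11)²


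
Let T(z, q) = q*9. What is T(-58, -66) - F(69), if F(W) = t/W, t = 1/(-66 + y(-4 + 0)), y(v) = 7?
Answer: -2418173/4071 ≈ -594.00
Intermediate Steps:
T(z, q) = 9*q
t = -1/59 (t = 1/(-66 + 7) = 1/(-59) = -1/59 ≈ -0.016949)
F(W) = -1/(59*W)
T(-58, -66) - F(69) = 9*(-66) - (-1)/(59*69) = -594 - (-1)/(59*69) = -594 - 1*(-1/4071) = -594 + 1/4071 = -2418173/4071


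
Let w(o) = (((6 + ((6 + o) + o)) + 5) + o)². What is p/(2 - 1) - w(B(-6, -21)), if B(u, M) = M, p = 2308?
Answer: 192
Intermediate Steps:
w(o) = (17 + 3*o)² (w(o) = (((6 + (6 + 2*o)) + 5) + o)² = (((12 + 2*o) + 5) + o)² = ((17 + 2*o) + o)² = (17 + 3*o)²)
p/(2 - 1) - w(B(-6, -21)) = 2308/(2 - 1) - (17 + 3*(-21))² = 2308/1 - (17 - 63)² = 1*2308 - 1*(-46)² = 2308 - 1*2116 = 2308 - 2116 = 192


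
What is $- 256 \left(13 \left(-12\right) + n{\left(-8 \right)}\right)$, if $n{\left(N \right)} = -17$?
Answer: $44288$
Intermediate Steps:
$- 256 \left(13 \left(-12\right) + n{\left(-8 \right)}\right) = - 256 \left(13 \left(-12\right) - 17\right) = - 256 \left(-156 - 17\right) = \left(-256\right) \left(-173\right) = 44288$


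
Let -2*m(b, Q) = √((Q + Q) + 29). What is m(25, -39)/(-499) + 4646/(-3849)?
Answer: -4646/3849 + 7*I/998 ≈ -1.2071 + 0.007014*I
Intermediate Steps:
m(b, Q) = -√(29 + 2*Q)/2 (m(b, Q) = -√((Q + Q) + 29)/2 = -√(2*Q + 29)/2 = -√(29 + 2*Q)/2)
m(25, -39)/(-499) + 4646/(-3849) = -√(29 + 2*(-39))/2/(-499) + 4646/(-3849) = -√(29 - 78)/2*(-1/499) + 4646*(-1/3849) = -7*I/2*(-1/499) - 4646/3849 = 7*I/998 - 4646/3849 = -4646/3849 + 7*I/998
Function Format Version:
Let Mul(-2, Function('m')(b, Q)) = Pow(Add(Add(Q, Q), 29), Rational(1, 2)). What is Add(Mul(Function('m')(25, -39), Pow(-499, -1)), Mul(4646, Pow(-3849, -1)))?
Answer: Add(Rational(-4646, 3849), Mul(Rational(7, 998), I)) ≈ Add(-1.2071, Mul(0.0070140, I))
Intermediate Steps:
Function('m')(b, Q) = Mul(Rational(-1, 2), Pow(Add(29, Mul(2, Q)), Rational(1, 2))) (Function('m')(b, Q) = Mul(Rational(-1, 2), Pow(Add(Add(Q, Q), 29), Rational(1, 2))) = Mul(Rational(-1, 2), Pow(Add(Mul(2, Q), 29), Rational(1, 2))) = Mul(Rational(-1, 2), Pow(Add(29, Mul(2, Q)), Rational(1, 2))))
Add(Mul(Function('m')(25, -39), Pow(-499, -1)), Mul(4646, Pow(-3849, -1))) = Add(Mul(Mul(Rational(-1, 2), Pow(Add(29, Mul(2, -39)), Rational(1, 2))), Pow(-499, -1)), Mul(4646, Pow(-3849, -1))) = Add(Mul(Mul(Rational(-1, 2), Pow(Add(29, -78), Rational(1, 2))), Rational(-1, 499)), Mul(4646, Rational(-1, 3849))) = Add(Mul(Mul(Rational(-1, 2), Pow(-49, Rational(1, 2))), Rational(-1, 499)), Rational(-4646, 3849)) = Add(Mul(Mul(Rational(-1, 2), Mul(7, I)), Rational(-1, 499)), Rational(-4646, 3849)) = Add(Mul(Mul(Rational(-7, 2), I), Rational(-1, 499)), Rational(-4646, 3849)) = Add(Mul(Rational(7, 998), I), Rational(-4646, 3849)) = Add(Rational(-4646, 3849), Mul(Rational(7, 998), I))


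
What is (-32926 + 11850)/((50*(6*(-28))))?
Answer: 5269/2100 ≈ 2.5090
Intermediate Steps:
(-32926 + 11850)/((50*(6*(-28)))) = -21076/(50*(-168)) = -21076/(-8400) = -21076*(-1/8400) = 5269/2100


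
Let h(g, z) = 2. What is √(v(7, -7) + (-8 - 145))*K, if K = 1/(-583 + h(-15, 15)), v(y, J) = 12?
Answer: -I*√141/581 ≈ -0.020438*I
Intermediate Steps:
K = -1/581 (K = 1/(-583 + 2) = 1/(-581) = -1/581 ≈ -0.0017212)
√(v(7, -7) + (-8 - 145))*K = √(12 + (-8 - 145))*(-1/581) = √(12 - 153)*(-1/581) = √(-141)*(-1/581) = (I*√141)*(-1/581) = -I*√141/581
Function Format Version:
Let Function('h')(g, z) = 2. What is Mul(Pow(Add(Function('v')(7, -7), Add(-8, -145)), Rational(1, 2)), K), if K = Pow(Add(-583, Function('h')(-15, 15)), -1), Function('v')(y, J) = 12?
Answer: Mul(Rational(-1, 581), I, Pow(141, Rational(1, 2))) ≈ Mul(-0.020438, I)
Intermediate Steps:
K = Rational(-1, 581) (K = Pow(Add(-583, 2), -1) = Pow(-581, -1) = Rational(-1, 581) ≈ -0.0017212)
Mul(Pow(Add(Function('v')(7, -7), Add(-8, -145)), Rational(1, 2)), K) = Mul(Pow(Add(12, Add(-8, -145)), Rational(1, 2)), Rational(-1, 581)) = Mul(Pow(Add(12, -153), Rational(1, 2)), Rational(-1, 581)) = Mul(Pow(-141, Rational(1, 2)), Rational(-1, 581)) = Mul(Mul(I, Pow(141, Rational(1, 2))), Rational(-1, 581)) = Mul(Rational(-1, 581), I, Pow(141, Rational(1, 2)))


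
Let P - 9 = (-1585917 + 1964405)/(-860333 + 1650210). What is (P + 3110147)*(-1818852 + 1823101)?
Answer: 948933445768700/71807 ≈ 1.3215e+10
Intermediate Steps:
P = 680671/71807 (P = 9 + (-1585917 + 1964405)/(-860333 + 1650210) = 9 + 378488/789877 = 9 + 378488*(1/789877) = 9 + 34408/71807 = 680671/71807 ≈ 9.4792)
(P + 3110147)*(-1818852 + 1823101) = (680671/71807 + 3110147)*(-1818852 + 1823101) = (223331006300/71807)*4249 = 948933445768700/71807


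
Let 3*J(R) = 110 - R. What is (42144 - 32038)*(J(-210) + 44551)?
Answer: 1353931138/3 ≈ 4.5131e+8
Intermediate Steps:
J(R) = 110/3 - R/3 (J(R) = (110 - R)/3 = 110/3 - R/3)
(42144 - 32038)*(J(-210) + 44551) = (42144 - 32038)*((110/3 - ⅓*(-210)) + 44551) = 10106*((110/3 + 70) + 44551) = 10106*(320/3 + 44551) = 10106*(133973/3) = 1353931138/3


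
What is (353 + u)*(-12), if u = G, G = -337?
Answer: -192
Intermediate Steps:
u = -337
(353 + u)*(-12) = (353 - 337)*(-12) = 16*(-12) = -192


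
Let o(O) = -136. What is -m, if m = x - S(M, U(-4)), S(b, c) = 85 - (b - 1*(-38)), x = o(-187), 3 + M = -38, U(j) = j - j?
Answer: 224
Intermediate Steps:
U(j) = 0
M = -41 (M = -3 - 38 = -41)
x = -136
S(b, c) = 47 - b (S(b, c) = 85 - (b + 38) = 85 - (38 + b) = 85 + (-38 - b) = 47 - b)
m = -224 (m = -136 - (47 - 1*(-41)) = -136 - (47 + 41) = -136 - 1*88 = -136 - 88 = -224)
-m = -1*(-224) = 224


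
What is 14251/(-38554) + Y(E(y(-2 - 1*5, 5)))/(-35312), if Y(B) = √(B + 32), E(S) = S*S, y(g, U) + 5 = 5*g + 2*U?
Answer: -14251/38554 - √233/17656 ≈ -0.37050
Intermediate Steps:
y(g, U) = -5 + 2*U + 5*g (y(g, U) = -5 + (5*g + 2*U) = -5 + (2*U + 5*g) = -5 + 2*U + 5*g)
E(S) = S²
Y(B) = √(32 + B)
14251/(-38554) + Y(E(y(-2 - 1*5, 5)))/(-35312) = 14251/(-38554) + √(32 + (-5 + 2*5 + 5*(-2 - 1*5))²)/(-35312) = 14251*(-1/38554) + √(32 + (-5 + 10 + 5*(-2 - 5))²)*(-1/35312) = -14251/38554 + √(32 + (-5 + 10 + 5*(-7))²)*(-1/35312) = -14251/38554 + √(32 + (-5 + 10 - 35)²)*(-1/35312) = -14251/38554 + √(32 + (-30)²)*(-1/35312) = -14251/38554 + √(32 + 900)*(-1/35312) = -14251/38554 + √932*(-1/35312) = -14251/38554 + (2*√233)*(-1/35312) = -14251/38554 - √233/17656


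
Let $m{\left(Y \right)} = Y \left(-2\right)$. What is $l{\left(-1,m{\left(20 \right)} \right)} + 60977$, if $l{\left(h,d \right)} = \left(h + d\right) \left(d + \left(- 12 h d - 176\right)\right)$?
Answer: $89513$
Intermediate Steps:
$m{\left(Y \right)} = - 2 Y$
$l{\left(h,d \right)} = \left(d + h\right) \left(-176 + d - 12 d h\right)$ ($l{\left(h,d \right)} = \left(d + h\right) \left(d - \left(176 + 12 d h\right)\right) = \left(d + h\right) \left(-176 + d - 12 d h\right)$)
$l{\left(-1,m{\left(20 \right)} \right)} + 60977 = \left(\left(\left(-2\right) 20\right)^{2} - 176 \left(\left(-2\right) 20\right) - -176 + \left(-2\right) 20 \left(-1\right) - 12 \left(\left(-2\right) 20\right) \left(-1\right)^{2} - - 12 \left(\left(-2\right) 20\right)^{2}\right) + 60977 = \left(\left(-40\right)^{2} - -7040 + 176 - -40 - \left(-480\right) 1 - - 12 \left(-40\right)^{2}\right) + 60977 = \left(1600 + 7040 + 176 + 40 + 480 - \left(-12\right) 1600\right) + 60977 = \left(1600 + 7040 + 176 + 40 + 480 + 19200\right) + 60977 = 28536 + 60977 = 89513$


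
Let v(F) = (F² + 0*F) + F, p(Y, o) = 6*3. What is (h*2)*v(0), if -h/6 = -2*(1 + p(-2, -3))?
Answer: 0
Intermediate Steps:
p(Y, o) = 18
v(F) = F + F² (v(F) = (F² + 0) + F = F² + F = F + F²)
h = 228 (h = -(-12)*(1 + 18) = -(-12)*19 = -6*(-38) = 228)
(h*2)*v(0) = (228*2)*(0*(1 + 0)) = 456*(0*1) = 456*0 = 0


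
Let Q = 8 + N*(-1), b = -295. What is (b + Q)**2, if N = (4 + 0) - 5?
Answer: 81796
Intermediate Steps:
N = -1 (N = 4 - 5 = -1)
Q = 9 (Q = 8 - 1*(-1) = 8 + 1 = 9)
(b + Q)**2 = (-295 + 9)**2 = (-286)**2 = 81796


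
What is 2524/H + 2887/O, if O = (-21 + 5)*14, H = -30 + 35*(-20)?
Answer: -1336443/81760 ≈ -16.346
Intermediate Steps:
H = -730 (H = -30 - 700 = -730)
O = -224 (O = -16*14 = -224)
2524/H + 2887/O = 2524/(-730) + 2887/(-224) = 2524*(-1/730) + 2887*(-1/224) = -1262/365 - 2887/224 = -1336443/81760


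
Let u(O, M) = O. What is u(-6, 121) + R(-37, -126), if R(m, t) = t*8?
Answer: -1014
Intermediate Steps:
R(m, t) = 8*t
u(-6, 121) + R(-37, -126) = -6 + 8*(-126) = -6 - 1008 = -1014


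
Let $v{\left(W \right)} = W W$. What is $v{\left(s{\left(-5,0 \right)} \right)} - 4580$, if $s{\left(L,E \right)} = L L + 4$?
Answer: $-3739$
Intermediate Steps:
$s{\left(L,E \right)} = 4 + L^{2}$ ($s{\left(L,E \right)} = L^{2} + 4 = 4 + L^{2}$)
$v{\left(W \right)} = W^{2}$
$v{\left(s{\left(-5,0 \right)} \right)} - 4580 = \left(4 + \left(-5\right)^{2}\right)^{2} - 4580 = \left(4 + 25\right)^{2} - 4580 = 29^{2} - 4580 = 841 - 4580 = -3739$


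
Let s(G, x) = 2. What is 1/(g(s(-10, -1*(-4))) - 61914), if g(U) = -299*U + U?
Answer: -1/62510 ≈ -1.5997e-5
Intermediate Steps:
g(U) = -298*U
1/(g(s(-10, -1*(-4))) - 61914) = 1/(-298*2 - 61914) = 1/(-596 - 61914) = 1/(-62510) = -1/62510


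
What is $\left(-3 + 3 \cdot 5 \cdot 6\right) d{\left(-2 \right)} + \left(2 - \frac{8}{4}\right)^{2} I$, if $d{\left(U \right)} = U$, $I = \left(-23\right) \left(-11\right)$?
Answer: $-174$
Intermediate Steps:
$I = 253$
$\left(-3 + 3 \cdot 5 \cdot 6\right) d{\left(-2 \right)} + \left(2 - \frac{8}{4}\right)^{2} I = \left(-3 + 3 \cdot 5 \cdot 6\right) \left(-2\right) + \left(2 - \frac{8}{4}\right)^{2} \cdot 253 = \left(-3 + 15 \cdot 6\right) \left(-2\right) + \left(2 - 2\right)^{2} \cdot 253 = \left(-3 + 90\right) \left(-2\right) + \left(2 - 2\right)^{2} \cdot 253 = 87 \left(-2\right) + 0^{2} \cdot 253 = -174 + 0 \cdot 253 = -174 + 0 = -174$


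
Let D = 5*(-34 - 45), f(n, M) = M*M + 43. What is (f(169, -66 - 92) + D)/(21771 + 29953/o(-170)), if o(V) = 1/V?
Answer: -24612/5070239 ≈ -0.0048542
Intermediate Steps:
f(n, M) = 43 + M² (f(n, M) = M² + 43 = 43 + M²)
D = -395 (D = 5*(-79) = -395)
(f(169, -66 - 92) + D)/(21771 + 29953/o(-170)) = ((43 + (-66 - 92)²) - 395)/(21771 + 29953/(1/(-170))) = ((43 + (-158)²) - 395)/(21771 + 29953/(-1/170)) = ((43 + 24964) - 395)/(21771 + 29953*(-170)) = (25007 - 395)/(21771 - 5092010) = 24612/(-5070239) = 24612*(-1/5070239) = -24612/5070239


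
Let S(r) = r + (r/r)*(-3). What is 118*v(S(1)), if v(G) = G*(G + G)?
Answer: 944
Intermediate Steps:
S(r) = -3 + r (S(r) = r + 1*(-3) = r - 3 = -3 + r)
v(G) = 2*G**2 (v(G) = G*(2*G) = 2*G**2)
118*v(S(1)) = 118*(2*(-3 + 1)**2) = 118*(2*(-2)**2) = 118*(2*4) = 118*8 = 944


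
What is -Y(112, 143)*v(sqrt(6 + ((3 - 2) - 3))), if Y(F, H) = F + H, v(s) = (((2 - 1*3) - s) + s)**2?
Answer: -255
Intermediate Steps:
v(s) = 1 (v(s) = (((2 - 3) - s) + s)**2 = ((-1 - s) + s)**2 = (-1)**2 = 1)
-Y(112, 143)*v(sqrt(6 + ((3 - 2) - 3))) = -(112 + 143) = -255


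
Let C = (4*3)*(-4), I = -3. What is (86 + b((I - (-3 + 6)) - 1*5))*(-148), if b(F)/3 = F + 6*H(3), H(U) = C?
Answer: 120028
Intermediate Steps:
C = -48 (C = 12*(-4) = -48)
H(U) = -48
b(F) = -864 + 3*F (b(F) = 3*(F + 6*(-48)) = 3*(F - 288) = 3*(-288 + F) = -864 + 3*F)
(86 + b((I - (-3 + 6)) - 1*5))*(-148) = (86 + (-864 + 3*((-3 - (-3 + 6)) - 1*5)))*(-148) = (86 + (-864 + 3*((-3 - 1*3) - 5)))*(-148) = (86 + (-864 + 3*((-3 - 3) - 5)))*(-148) = (86 + (-864 + 3*(-6 - 5)))*(-148) = (86 + (-864 + 3*(-11)))*(-148) = (86 + (-864 - 33))*(-148) = (86 - 897)*(-148) = -811*(-148) = 120028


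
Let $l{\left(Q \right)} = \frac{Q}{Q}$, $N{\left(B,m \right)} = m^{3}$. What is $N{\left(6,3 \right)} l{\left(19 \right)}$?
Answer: $27$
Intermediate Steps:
$l{\left(Q \right)} = 1$
$N{\left(6,3 \right)} l{\left(19 \right)} = 3^{3} \cdot 1 = 27 \cdot 1 = 27$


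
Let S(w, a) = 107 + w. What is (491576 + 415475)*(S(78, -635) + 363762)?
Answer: 330118490297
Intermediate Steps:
(491576 + 415475)*(S(78, -635) + 363762) = (491576 + 415475)*((107 + 78) + 363762) = 907051*(185 + 363762) = 907051*363947 = 330118490297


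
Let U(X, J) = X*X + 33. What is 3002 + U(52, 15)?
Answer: 5739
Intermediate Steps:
U(X, J) = 33 + X² (U(X, J) = X² + 33 = 33 + X²)
3002 + U(52, 15) = 3002 + (33 + 52²) = 3002 + (33 + 2704) = 3002 + 2737 = 5739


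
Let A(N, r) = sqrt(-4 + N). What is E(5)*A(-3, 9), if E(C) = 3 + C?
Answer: 8*I*sqrt(7) ≈ 21.166*I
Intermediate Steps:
E(5)*A(-3, 9) = (3 + 5)*sqrt(-4 - 3) = 8*sqrt(-7) = 8*(I*sqrt(7)) = 8*I*sqrt(7)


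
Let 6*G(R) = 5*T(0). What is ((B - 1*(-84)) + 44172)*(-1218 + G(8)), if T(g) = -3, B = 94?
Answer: -54129175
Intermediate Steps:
G(R) = -5/2 (G(R) = (5*(-3))/6 = (⅙)*(-15) = -5/2)
((B - 1*(-84)) + 44172)*(-1218 + G(8)) = ((94 - 1*(-84)) + 44172)*(-1218 - 5/2) = ((94 + 84) + 44172)*(-2441/2) = (178 + 44172)*(-2441/2) = 44350*(-2441/2) = -54129175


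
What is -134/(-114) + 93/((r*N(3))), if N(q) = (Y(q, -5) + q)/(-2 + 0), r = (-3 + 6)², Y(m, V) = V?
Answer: 656/57 ≈ 11.509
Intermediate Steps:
r = 9 (r = 3² = 9)
N(q) = 5/2 - q/2 (N(q) = (-5 + q)/(-2 + 0) = (-5 + q)/(-2) = (-5 + q)*(-½) = 5/2 - q/2)
-134/(-114) + 93/((r*N(3))) = -134/(-114) + 93/((9*(5/2 - ½*3))) = -134*(-1/114) + 93/((9*(5/2 - 3/2))) = 67/57 + 93/((9*1)) = 67/57 + 93/9 = 67/57 + 93*(⅑) = 67/57 + 31/3 = 656/57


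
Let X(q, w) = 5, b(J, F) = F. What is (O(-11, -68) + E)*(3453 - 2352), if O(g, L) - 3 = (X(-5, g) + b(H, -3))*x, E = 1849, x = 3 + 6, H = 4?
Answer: 2058870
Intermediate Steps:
x = 9
O(g, L) = 21 (O(g, L) = 3 + (5 - 3)*9 = 3 + 2*9 = 3 + 18 = 21)
(O(-11, -68) + E)*(3453 - 2352) = (21 + 1849)*(3453 - 2352) = 1870*1101 = 2058870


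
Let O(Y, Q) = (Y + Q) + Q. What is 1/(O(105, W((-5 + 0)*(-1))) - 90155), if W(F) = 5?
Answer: -1/90040 ≈ -1.1106e-5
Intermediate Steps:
O(Y, Q) = Y + 2*Q (O(Y, Q) = (Q + Y) + Q = Y + 2*Q)
1/(O(105, W((-5 + 0)*(-1))) - 90155) = 1/((105 + 2*5) - 90155) = 1/((105 + 10) - 90155) = 1/(115 - 90155) = 1/(-90040) = -1/90040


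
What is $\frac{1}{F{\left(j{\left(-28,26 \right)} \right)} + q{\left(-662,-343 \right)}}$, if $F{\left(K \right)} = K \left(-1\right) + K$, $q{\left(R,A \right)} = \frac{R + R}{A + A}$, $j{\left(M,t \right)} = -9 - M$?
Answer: $\frac{343}{662} \approx 0.51813$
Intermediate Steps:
$q{\left(R,A \right)} = \frac{R}{A}$ ($q{\left(R,A \right)} = \frac{2 R}{2 A} = 2 R \frac{1}{2 A} = \frac{R}{A}$)
$F{\left(K \right)} = 0$ ($F{\left(K \right)} = - K + K = 0$)
$\frac{1}{F{\left(j{\left(-28,26 \right)} \right)} + q{\left(-662,-343 \right)}} = \frac{1}{0 - \frac{662}{-343}} = \frac{1}{0 - - \frac{662}{343}} = \frac{1}{0 + \frac{662}{343}} = \frac{1}{\frac{662}{343}} = \frac{343}{662}$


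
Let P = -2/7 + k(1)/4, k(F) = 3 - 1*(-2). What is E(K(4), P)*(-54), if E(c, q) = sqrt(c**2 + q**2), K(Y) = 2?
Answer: -27*sqrt(3865)/14 ≈ -119.90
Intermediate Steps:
k(F) = 5 (k(F) = 3 + 2 = 5)
P = 27/28 (P = -2/7 + 5/4 = 27/28 ≈ 0.96429)
E(K(4), P)*(-54) = sqrt(2**2 + (27/28)**2)*(-54) = sqrt(4 + 729/784)*(-54) = sqrt(3865/784)*(-54) = (sqrt(3865)/28)*(-54) = -27*sqrt(3865)/14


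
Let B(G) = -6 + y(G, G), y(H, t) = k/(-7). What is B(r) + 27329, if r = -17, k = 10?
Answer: 191251/7 ≈ 27322.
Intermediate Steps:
y(H, t) = -10/7 (y(H, t) = 10/(-7) = 10*(-1/7) = -10/7)
B(G) = -52/7 (B(G) = -6 - 10/7 = -52/7)
B(r) + 27329 = -52/7 + 27329 = 191251/7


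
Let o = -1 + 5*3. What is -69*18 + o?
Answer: -1228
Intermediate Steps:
o = 14 (o = -1 + 15 = 14)
-69*18 + o = -69*18 + 14 = -1242 + 14 = -1228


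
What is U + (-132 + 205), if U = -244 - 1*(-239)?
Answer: 68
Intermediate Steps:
U = -5 (U = -244 + 239 = -5)
U + (-132 + 205) = -5 + (-132 + 205) = -5 + 73 = 68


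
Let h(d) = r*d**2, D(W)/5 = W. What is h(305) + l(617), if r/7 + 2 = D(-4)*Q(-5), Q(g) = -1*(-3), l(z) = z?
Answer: -40372233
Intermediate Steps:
Q(g) = 3
D(W) = 5*W
r = -434 (r = -14 + 7*((5*(-4))*3) = -14 + 7*(-20*3) = -14 + 7*(-60) = -14 - 420 = -434)
h(d) = -434*d**2
h(305) + l(617) = -434*305**2 + 617 = -434*93025 + 617 = -40372850 + 617 = -40372233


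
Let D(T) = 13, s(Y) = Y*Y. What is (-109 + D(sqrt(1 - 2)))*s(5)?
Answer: -2400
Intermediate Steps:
s(Y) = Y**2
(-109 + D(sqrt(1 - 2)))*s(5) = (-109 + 13)*5**2 = -96*25 = -2400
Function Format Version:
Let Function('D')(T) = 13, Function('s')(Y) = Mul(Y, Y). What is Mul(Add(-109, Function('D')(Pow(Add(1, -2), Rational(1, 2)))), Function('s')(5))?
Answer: -2400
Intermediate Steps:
Function('s')(Y) = Pow(Y, 2)
Mul(Add(-109, Function('D')(Pow(Add(1, -2), Rational(1, 2)))), Function('s')(5)) = Mul(Add(-109, 13), Pow(5, 2)) = Mul(-96, 25) = -2400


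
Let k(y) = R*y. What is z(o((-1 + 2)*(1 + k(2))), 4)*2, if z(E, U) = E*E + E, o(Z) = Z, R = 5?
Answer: 264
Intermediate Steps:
k(y) = 5*y
z(E, U) = E + E² (z(E, U) = E² + E = E + E²)
z(o((-1 + 2)*(1 + k(2))), 4)*2 = (((-1 + 2)*(1 + 5*2))*(1 + (-1 + 2)*(1 + 5*2)))*2 = ((1*(1 + 10))*(1 + 1*(1 + 10)))*2 = ((1*11)*(1 + 1*11))*2 = (11*(1 + 11))*2 = (11*12)*2 = 132*2 = 264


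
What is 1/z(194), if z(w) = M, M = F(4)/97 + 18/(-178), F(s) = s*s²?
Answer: 8633/4823 ≈ 1.7900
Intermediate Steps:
F(s) = s³
M = 4823/8633 (M = 4³/97 + 18/(-178) = 64*(1/97) + 18*(-1/178) = 64/97 - 9/89 = 4823/8633 ≈ 0.55867)
z(w) = 4823/8633
1/z(194) = 1/(4823/8633) = 8633/4823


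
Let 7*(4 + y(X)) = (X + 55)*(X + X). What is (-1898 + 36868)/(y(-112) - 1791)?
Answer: 34970/29 ≈ 1205.9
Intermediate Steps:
y(X) = -4 + 2*X*(55 + X)/7 (y(X) = -4 + ((X + 55)*(X + X))/7 = -4 + ((55 + X)*(2*X))/7 = -4 + (2*X*(55 + X))/7 = -4 + 2*X*(55 + X)/7)
(-1898 + 36868)/(y(-112) - 1791) = (-1898 + 36868)/((-4 + (2/7)*(-112)**2 + (110/7)*(-112)) - 1791) = 34970/((-4 + (2/7)*12544 - 1760) - 1791) = 34970/((-4 + 3584 - 1760) - 1791) = 34970/(1820 - 1791) = 34970/29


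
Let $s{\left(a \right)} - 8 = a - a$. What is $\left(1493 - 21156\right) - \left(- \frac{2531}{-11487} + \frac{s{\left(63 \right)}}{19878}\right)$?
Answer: $- \frac{249437334424}{12685477} \approx -19663.0$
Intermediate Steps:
$s{\left(a \right)} = 8$ ($s{\left(a \right)} = 8 + \left(a - a\right) = 8 + 0 = 8$)
$\left(1493 - 21156\right) - \left(- \frac{2531}{-11487} + \frac{s{\left(63 \right)}}{19878}\right) = \left(1493 - 21156\right) - \left(- \frac{2531}{-11487} + \frac{8}{19878}\right) = -19663 - \left(\left(-2531\right) \left(- \frac{1}{11487}\right) + 8 \cdot \frac{1}{19878}\right) = -19663 - \left(\frac{2531}{11487} + \frac{4}{9939}\right) = -19663 - \frac{2800173}{12685477} = - \frac{249437334424}{12685477}$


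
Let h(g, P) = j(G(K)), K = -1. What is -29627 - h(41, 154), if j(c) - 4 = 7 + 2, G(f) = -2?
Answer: -29640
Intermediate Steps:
j(c) = 13 (j(c) = 4 + (7 + 2) = 4 + 9 = 13)
h(g, P) = 13
-29627 - h(41, 154) = -29627 - 1*13 = -29627 - 13 = -29640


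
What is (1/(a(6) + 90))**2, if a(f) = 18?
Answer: 1/11664 ≈ 8.5734e-5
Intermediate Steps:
(1/(a(6) + 90))**2 = (1/(18 + 90))**2 = (1/108)**2 = 1/11664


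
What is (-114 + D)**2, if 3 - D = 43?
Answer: 23716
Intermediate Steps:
D = -40 (D = 3 - 1*43 = 3 - 43 = -40)
(-114 + D)**2 = (-114 - 40)**2 = (-154)**2 = 23716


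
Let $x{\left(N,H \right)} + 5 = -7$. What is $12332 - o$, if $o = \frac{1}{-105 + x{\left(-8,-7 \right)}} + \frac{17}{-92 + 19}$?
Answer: $\frac{105329674}{8541} \approx 12332.0$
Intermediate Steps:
$x{\left(N,H \right)} = -12$ ($x{\left(N,H \right)} = -5 - 7 = -12$)
$o = - \frac{2062}{8541}$ ($o = \frac{1}{-105 - 12} + \frac{17}{-92 + 19} = \frac{1}{-117} + \frac{17}{-73} = - \frac{1}{117} + 17 \left(- \frac{1}{73}\right) = - \frac{1}{117} - \frac{17}{73} = - \frac{2062}{8541} \approx -0.24142$)
$12332 - o = 12332 - - \frac{2062}{8541} = 12332 + \frac{2062}{8541} = \frac{105329674}{8541}$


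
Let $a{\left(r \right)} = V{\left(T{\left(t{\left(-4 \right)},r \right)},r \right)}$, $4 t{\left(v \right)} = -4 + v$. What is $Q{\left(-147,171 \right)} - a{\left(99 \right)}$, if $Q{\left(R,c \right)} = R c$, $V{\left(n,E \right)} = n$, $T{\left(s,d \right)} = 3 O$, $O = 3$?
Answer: $-25146$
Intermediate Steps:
$t{\left(v \right)} = -1 + \frac{v}{4}$ ($t{\left(v \right)} = \frac{-4 + v}{4} = -1 + \frac{v}{4}$)
$T{\left(s,d \right)} = 9$ ($T{\left(s,d \right)} = 3 \cdot 3 = 9$)
$a{\left(r \right)} = 9$
$Q{\left(-147,171 \right)} - a{\left(99 \right)} = \left(-147\right) 171 - 9 = -25137 - 9 = -25146$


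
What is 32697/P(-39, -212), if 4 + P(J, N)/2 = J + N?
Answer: -10899/170 ≈ -64.112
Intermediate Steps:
P(J, N) = -8 + 2*J + 2*N (P(J, N) = -8 + 2*(J + N) = -8 + (2*J + 2*N) = -8 + 2*J + 2*N)
32697/P(-39, -212) = 32697/(-8 + 2*(-39) + 2*(-212)) = 32697/(-8 - 78 - 424) = 32697/(-510) = 32697*(-1/510) = -10899/170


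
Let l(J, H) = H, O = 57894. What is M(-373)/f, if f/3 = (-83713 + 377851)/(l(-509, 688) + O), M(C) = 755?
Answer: 22114705/441207 ≈ 50.123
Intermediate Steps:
f = 441207/29291 (f = 3*((-83713 + 377851)/(688 + 57894)) = 3*(294138/58582) = 3*(294138*(1/58582)) = 3*(147069/29291) = 441207/29291 ≈ 15.063)
M(-373)/f = 755/(441207/29291) = 755*(29291/441207) = 22114705/441207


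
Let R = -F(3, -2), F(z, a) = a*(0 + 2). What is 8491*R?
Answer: 33964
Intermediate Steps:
F(z, a) = 2*a (F(z, a) = a*2 = 2*a)
R = 4 (R = -2*(-2) = -1*(-4) = 4)
8491*R = 8491*4 = 33964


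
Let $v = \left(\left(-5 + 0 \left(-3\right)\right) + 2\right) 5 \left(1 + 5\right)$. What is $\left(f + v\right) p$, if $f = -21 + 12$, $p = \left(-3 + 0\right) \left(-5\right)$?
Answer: $-1485$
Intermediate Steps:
$p = 15$ ($p = \left(-3\right) \left(-5\right) = 15$)
$f = -9$
$v = -90$ ($v = \left(\left(-5 + 0\right) + 2\right) 5 \cdot 6 = \left(-5 + 2\right) 30 = \left(-3\right) 30 = -90$)
$\left(f + v\right) p = \left(-9 - 90\right) 15 = \left(-99\right) 15 = -1485$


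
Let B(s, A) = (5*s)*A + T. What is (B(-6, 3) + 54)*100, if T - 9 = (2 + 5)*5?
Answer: 800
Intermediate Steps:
T = 44 (T = 9 + (2 + 5)*5 = 9 + 7*5 = 9 + 35 = 44)
B(s, A) = 44 + 5*A*s (B(s, A) = (5*s)*A + 44 = 5*A*s + 44 = 44 + 5*A*s)
(B(-6, 3) + 54)*100 = ((44 + 5*3*(-6)) + 54)*100 = ((44 - 90) + 54)*100 = (-46 + 54)*100 = 8*100 = 800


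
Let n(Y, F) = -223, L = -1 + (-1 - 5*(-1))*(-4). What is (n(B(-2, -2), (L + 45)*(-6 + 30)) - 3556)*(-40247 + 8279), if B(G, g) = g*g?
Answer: 120807072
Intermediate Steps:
L = -17 (L = -1 + (-1 + 5)*(-4) = -1 + 4*(-4) = -1 - 16 = -17)
B(G, g) = g**2
(n(B(-2, -2), (L + 45)*(-6 + 30)) - 3556)*(-40247 + 8279) = (-223 - 3556)*(-40247 + 8279) = -3779*(-31968) = 120807072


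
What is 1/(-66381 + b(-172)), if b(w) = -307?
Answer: -1/66688 ≈ -1.4995e-5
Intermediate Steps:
1/(-66381 + b(-172)) = 1/(-66381 - 307) = 1/(-66688) = -1/66688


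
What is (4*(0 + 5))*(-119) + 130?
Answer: -2250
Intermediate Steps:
(4*(0 + 5))*(-119) + 130 = (4*5)*(-119) + 130 = 20*(-119) + 130 = -2380 + 130 = -2250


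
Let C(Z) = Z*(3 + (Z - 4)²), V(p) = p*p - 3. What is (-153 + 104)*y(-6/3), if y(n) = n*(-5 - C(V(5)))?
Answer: -705502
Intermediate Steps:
V(p) = -3 + p² (V(p) = p² - 3 = -3 + p²)
C(Z) = Z*(3 + (-4 + Z)²)
y(n) = -7199*n (y(n) = n*(-5 - (-3 + 5²)*(3 + (-4 + (-3 + 5²))²)) = n*(-5 - (-3 + 25)*(3 + (-4 + (-3 + 25))²)) = n*(-5 - 22*(3 + (-4 + 22)²)) = n*(-5 - 22*(3 + 18²)) = n*(-5 - 22*(3 + 324)) = n*(-5 - 22*327) = n*(-5 - 1*7194) = n*(-5 - 7194) = n*(-7199) = -7199*n)
(-153 + 104)*y(-6/3) = (-153 + 104)*(-(-43194)/3) = -(-352751)*(-6*⅓) = -(-352751)*(-2) = -49*14398 = -705502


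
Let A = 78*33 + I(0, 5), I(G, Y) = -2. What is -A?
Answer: -2572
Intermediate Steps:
A = 2572 (A = 78*33 - 2 = 2574 - 2 = 2572)
-A = -1*2572 = -2572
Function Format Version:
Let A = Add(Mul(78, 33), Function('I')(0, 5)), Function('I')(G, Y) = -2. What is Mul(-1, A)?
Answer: -2572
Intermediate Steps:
A = 2572 (A = Add(Mul(78, 33), -2) = Add(2574, -2) = 2572)
Mul(-1, A) = Mul(-1, 2572) = -2572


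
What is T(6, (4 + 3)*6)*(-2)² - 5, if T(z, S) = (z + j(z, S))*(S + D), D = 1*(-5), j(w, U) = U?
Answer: 7099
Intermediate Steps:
D = -5
T(z, S) = (-5 + S)*(S + z) (T(z, S) = (z + S)*(S - 5) = (S + z)*(-5 + S) = (-5 + S)*(S + z))
T(6, (4 + 3)*6)*(-2)² - 5 = (((4 + 3)*6)² - 5*(4 + 3)*6 - 5*6 + ((4 + 3)*6)*6)*(-2)² - 5 = ((7*6)² - 35*6 - 30 + (7*6)*6)*4 - 5 = (42² - 5*42 - 30 + 42*6)*4 - 5 = (1764 - 210 - 30 + 252)*4 - 5 = 1776*4 - 5 = 7104 - 5 = 7099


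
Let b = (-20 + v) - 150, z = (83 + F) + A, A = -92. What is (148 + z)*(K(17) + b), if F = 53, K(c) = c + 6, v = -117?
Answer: -50688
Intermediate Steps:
K(c) = 6 + c
z = 44 (z = (83 + 53) - 92 = 136 - 92 = 44)
b = -287 (b = (-20 - 117) - 150 = -137 - 150 = -287)
(148 + z)*(K(17) + b) = (148 + 44)*((6 + 17) - 287) = 192*(23 - 287) = 192*(-264) = -50688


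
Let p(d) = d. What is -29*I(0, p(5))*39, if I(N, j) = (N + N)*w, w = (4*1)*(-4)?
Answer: 0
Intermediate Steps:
w = -16 (w = 4*(-4) = -16)
I(N, j) = -32*N (I(N, j) = (N + N)*(-16) = (2*N)*(-16) = -32*N)
-29*I(0, p(5))*39 = -(-928)*0*39 = -29*0*39 = 0*39 = 0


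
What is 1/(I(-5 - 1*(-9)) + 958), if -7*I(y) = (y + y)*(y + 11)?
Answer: 7/6586 ≈ 0.0010629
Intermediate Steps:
I(y) = -2*y*(11 + y)/7 (I(y) = -(y + y)*(y + 11)/7 = -2*y*(11 + y)/7)
1/(I(-5 - 1*(-9)) + 958) = 1/(-2*(-5 - 1*(-9))*(11 + (-5 - 1*(-9)))/7 + 958) = 1/(-2*(-5 + 9)*(11 + (-5 + 9))/7 + 958) = 1/(-2/7*4*(11 + 4) + 958) = 1/(-2/7*4*15 + 958) = 1/(-120/7 + 958) = 1/(6586/7) = 7/6586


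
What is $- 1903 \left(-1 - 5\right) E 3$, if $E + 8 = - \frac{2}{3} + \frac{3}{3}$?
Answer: $-262614$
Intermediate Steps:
$E = - \frac{23}{3}$ ($E = -8 + \left(- \frac{2}{3} + \frac{3}{3}\right) = -8 + \left(\left(-2\right) \frac{1}{3} + 3 \cdot \frac{1}{3}\right) = -8 + \left(- \frac{2}{3} + 1\right) = -8 + \frac{1}{3} = - \frac{23}{3} \approx -7.6667$)
$- 1903 \left(-1 - 5\right) E 3 = - 1903 \left(-1 - 5\right) \left(- \frac{23}{3}\right) 3 = - 1903 \left(-6\right) \left(- \frac{23}{3}\right) 3 = - 1903 \cdot 46 \cdot 3 = \left(-1903\right) 138 = -262614$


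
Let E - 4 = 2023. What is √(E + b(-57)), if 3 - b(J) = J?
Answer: √2087 ≈ 45.684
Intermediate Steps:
b(J) = 3 - J
E = 2027 (E = 4 + 2023 = 2027)
√(E + b(-57)) = √(2027 + (3 - 1*(-57))) = √(2027 + (3 + 57)) = √(2027 + 60) = √2087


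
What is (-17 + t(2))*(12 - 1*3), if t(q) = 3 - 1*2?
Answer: -144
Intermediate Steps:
t(q) = 1 (t(q) = 3 - 2 = 1)
(-17 + t(2))*(12 - 1*3) = (-17 + 1)*(12 - 1*3) = -16*(12 - 3) = -16*9 = -144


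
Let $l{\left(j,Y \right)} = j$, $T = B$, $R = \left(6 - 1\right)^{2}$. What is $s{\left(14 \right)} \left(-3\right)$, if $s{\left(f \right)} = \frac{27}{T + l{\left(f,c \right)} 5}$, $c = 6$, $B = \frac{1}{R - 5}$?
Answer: $- \frac{540}{467} \approx -1.1563$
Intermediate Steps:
$R = 25$ ($R = 5^{2} = 25$)
$B = \frac{1}{20}$ ($B = \frac{1}{25 - 5} = \frac{1}{20} \approx 0.05$)
$T = \frac{1}{20} \approx 0.05$
$s{\left(f \right)} = \frac{27}{\frac{1}{20} + 5 f}$ ($s{\left(f \right)} = \frac{27}{\frac{1}{20} + f 5} = \frac{27}{\frac{1}{20} + 5 f}$)
$s{\left(14 \right)} \left(-3\right) = \frac{540}{1 + 100 \cdot 14} \left(-3\right) = \frac{540}{1 + 1400} \left(-3\right) = \frac{540}{1401} \left(-3\right) = 540 \cdot \frac{1}{1401} \left(-3\right) = \frac{180}{467} \left(-3\right) = - \frac{540}{467}$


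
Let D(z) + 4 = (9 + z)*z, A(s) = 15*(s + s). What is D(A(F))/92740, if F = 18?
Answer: 74114/23185 ≈ 3.1966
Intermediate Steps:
A(s) = 30*s (A(s) = 15*(2*s) = 30*s)
D(z) = -4 + z*(9 + z) (D(z) = -4 + (9 + z)*z = -4 + z*(9 + z))
D(A(F))/92740 = (-4 + (30*18)² + 9*(30*18))/92740 = (-4 + 540² + 9*540)*(1/92740) = (-4 + 291600 + 4860)*(1/92740) = 296456*(1/92740) = 74114/23185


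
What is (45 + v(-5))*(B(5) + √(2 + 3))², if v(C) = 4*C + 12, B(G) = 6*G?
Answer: 33485 + 2220*√5 ≈ 38449.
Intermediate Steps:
v(C) = 12 + 4*C
(45 + v(-5))*(B(5) + √(2 + 3))² = (45 + (12 + 4*(-5)))*(6*5 + √(2 + 3))² = (45 + (12 - 20))*(30 + √5)² = (45 - 8)*(30 + √5)² = 37*(30 + √5)²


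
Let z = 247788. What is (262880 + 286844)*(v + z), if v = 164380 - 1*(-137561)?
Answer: 302199224796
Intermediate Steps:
v = 301941 (v = 164380 + 137561 = 301941)
(262880 + 286844)*(v + z) = (262880 + 286844)*(301941 + 247788) = 549724*549729 = 302199224796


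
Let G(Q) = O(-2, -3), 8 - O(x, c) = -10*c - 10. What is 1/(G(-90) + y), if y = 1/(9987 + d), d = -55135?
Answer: -45148/541777 ≈ -0.083333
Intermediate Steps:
O(x, c) = 18 + 10*c (O(x, c) = 8 - (-10*c - 10) = 8 - (-10 - 10*c) = 8 + (10 + 10*c) = 18 + 10*c)
G(Q) = -12 (G(Q) = 18 + 10*(-3) = 18 - 30 = -12)
y = -1/45148 (y = 1/(9987 - 55135) = 1/(-45148) = -1/45148 ≈ -2.2149e-5)
1/(G(-90) + y) = 1/(-12 - 1/45148) = 1/(-541777/45148) = -45148/541777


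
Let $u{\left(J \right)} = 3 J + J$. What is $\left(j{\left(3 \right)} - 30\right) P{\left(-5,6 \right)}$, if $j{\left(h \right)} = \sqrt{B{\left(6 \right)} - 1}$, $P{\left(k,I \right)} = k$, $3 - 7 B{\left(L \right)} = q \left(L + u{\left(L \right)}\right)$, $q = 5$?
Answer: $150 - 5 i \sqrt{22} \approx 150.0 - 23.452 i$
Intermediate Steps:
$u{\left(J \right)} = 4 J$
$B{\left(L \right)} = \frac{3}{7} - \frac{25 L}{7}$ ($B{\left(L \right)} = \frac{3}{7} - \frac{5 \left(L + 4 L\right)}{7} = \frac{3}{7} - \frac{5 \cdot 5 L}{7} = \frac{3}{7} - \frac{25 L}{7}$)
$j{\left(h \right)} = i \sqrt{22}$ ($j{\left(h \right)} = \sqrt{\left(\frac{3}{7} - \frac{150}{7}\right) - 1} = \sqrt{-21 - 1} = \sqrt{-22} = i \sqrt{22}$)
$\left(j{\left(3 \right)} - 30\right) P{\left(-5,6 \right)} = \left(i \sqrt{22} - 30\right) \left(-5\right) = \left(-30 + i \sqrt{22}\right) \left(-5\right) = 150 - 5 i \sqrt{22}$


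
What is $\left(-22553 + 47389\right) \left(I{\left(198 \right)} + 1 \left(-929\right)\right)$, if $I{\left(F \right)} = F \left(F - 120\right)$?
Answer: $360494540$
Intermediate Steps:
$I{\left(F \right)} = F \left(-120 + F\right)$
$\left(-22553 + 47389\right) \left(I{\left(198 \right)} + 1 \left(-929\right)\right) = \left(-22553 + 47389\right) \left(198 \left(-120 + 198\right) + 1 \left(-929\right)\right) = 24836 \left(198 \cdot 78 - 929\right) = 24836 \left(15444 - 929\right) = 24836 \cdot 14515 = 360494540$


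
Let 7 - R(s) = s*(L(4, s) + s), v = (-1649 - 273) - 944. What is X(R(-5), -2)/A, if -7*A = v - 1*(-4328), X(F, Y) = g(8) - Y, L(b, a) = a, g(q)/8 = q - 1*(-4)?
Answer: -343/731 ≈ -0.46922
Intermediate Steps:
g(q) = 32 + 8*q (g(q) = 8*(q - 1*(-4)) = 8*(q + 4) = 8*(4 + q) = 32 + 8*q)
v = -2866 (v = -1922 - 944 = -2866)
R(s) = 7 - 2*s**2 (R(s) = 7 - s*(s + s) = 7 - s*2*s = 7 - 2*s**2)
X(F, Y) = 96 - Y (X(F, Y) = (32 + 8*8) - Y = (32 + 64) - Y = 96 - Y)
A = -1462/7 (A = -(-2866 - 1*(-4328))/7 = -(-2866 + 4328)/7 = -1/7*1462 = -1462/7 ≈ -208.86)
X(R(-5), -2)/A = (96 - 1*(-2))/(-1462/7) = (96 + 2)*(-7/1462) = 98*(-7/1462) = -343/731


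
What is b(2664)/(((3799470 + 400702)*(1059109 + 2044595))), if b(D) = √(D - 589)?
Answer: 5*√83/13036090637088 ≈ 3.4943e-12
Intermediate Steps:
b(D) = √(-589 + D)
b(2664)/(((3799470 + 400702)*(1059109 + 2044595))) = √(-589 + 2664)/(((3799470 + 400702)*(1059109 + 2044595))) = √2075/((4200172*3103704)) = (5*√83)/13036090637088 = (5*√83)*(1/13036090637088) = 5*√83/13036090637088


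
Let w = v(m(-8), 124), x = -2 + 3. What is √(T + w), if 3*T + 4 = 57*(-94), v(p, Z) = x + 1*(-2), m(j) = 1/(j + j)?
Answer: I*√16095/3 ≈ 42.289*I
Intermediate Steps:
x = 1
m(j) = 1/(2*j)
v(p, Z) = -1 (v(p, Z) = 1 + 1*(-2) = 1 - 2 = -1)
w = -1
T = -5362/3 (T = -4/3 + (57*(-94))/3 = -4/3 + (⅓)*(-5358) = -4/3 - 1786 = -5362/3 ≈ -1787.3)
√(T + w) = √(-5362/3 - 1) = √(-5365/3) = I*√16095/3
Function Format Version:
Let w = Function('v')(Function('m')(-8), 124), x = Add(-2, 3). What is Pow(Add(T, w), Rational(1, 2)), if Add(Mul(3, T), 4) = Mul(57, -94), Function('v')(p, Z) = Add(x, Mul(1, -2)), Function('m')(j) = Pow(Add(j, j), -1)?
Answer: Mul(Rational(1, 3), I, Pow(16095, Rational(1, 2))) ≈ Mul(42.289, I)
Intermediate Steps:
x = 1
Function('m')(j) = Mul(Rational(1, 2), Pow(j, -1)) (Function('m')(j) = Pow(Mul(2, j), -1) = Mul(Rational(1, 2), Pow(j, -1)))
Function('v')(p, Z) = -1 (Function('v')(p, Z) = Add(1, Mul(1, -2)) = Add(1, -2) = -1)
w = -1
T = Rational(-5362, 3) (T = Add(Rational(-4, 3), Mul(Rational(1, 3), Mul(57, -94))) = Add(Rational(-4, 3), Mul(Rational(1, 3), -5358)) = Add(Rational(-4, 3), -1786) = Rational(-5362, 3) ≈ -1787.3)
Pow(Add(T, w), Rational(1, 2)) = Pow(Add(Rational(-5362, 3), -1), Rational(1, 2)) = Pow(Rational(-5365, 3), Rational(1, 2)) = Mul(Rational(1, 3), I, Pow(16095, Rational(1, 2)))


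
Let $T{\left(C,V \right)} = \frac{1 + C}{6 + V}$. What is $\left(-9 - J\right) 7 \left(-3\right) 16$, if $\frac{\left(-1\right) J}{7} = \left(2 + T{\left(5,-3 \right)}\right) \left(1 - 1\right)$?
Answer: $3024$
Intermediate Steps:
$T{\left(C,V \right)} = \frac{1 + C}{6 + V}$
$J = 0$ ($J = - 7 \left(2 + \frac{1 + 5}{6 - 3}\right) \left(1 - 1\right) = - 7 \left(2 + \frac{1}{3} \cdot 6\right) 0 = - 7 \left(2 + 2\right) 0 = - 7 \cdot 4 \cdot 0 = \left(-7\right) 0 = 0$)
$\left(-9 - J\right) 7 \left(-3\right) 16 = \left(-9 - 0\right) 7 \left(-3\right) 16 = \left(-9 + 0\right) \left(-21\right) 16 = \left(-9\right) \left(-21\right) 16 = 189 \cdot 16 = 3024$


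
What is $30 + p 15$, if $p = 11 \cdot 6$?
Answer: $1020$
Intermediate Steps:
$p = 66$
$30 + p 15 = 30 + 66 \cdot 15 = 30 + 990 = 1020$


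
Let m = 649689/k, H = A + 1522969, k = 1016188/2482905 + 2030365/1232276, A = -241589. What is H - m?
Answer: 6076467908516847520/6293427494213 ≈ 9.6553e+5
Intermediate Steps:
k = 6293427494213/3059624241780 (k = 1016188*(1/2482905) + 2030365*(1/1232276) = 1016188/2482905 + 2030365/1232276 = 6293427494213/3059624241780 ≈ 2.0569)
H = 1281380 (H = -241589 + 1522969 = 1281380)
m = 1987804214017806420/6293427494213 (m = 649689/(6293427494213/3059624241780) = 649689*(3059624241780/6293427494213) = 1987804214017806420/6293427494213 ≈ 3.1585e+5)
H - m = 1281380 - 1*1987804214017806420/6293427494213 = 1281380 - 1987804214017806420/6293427494213 = 6076467908516847520/6293427494213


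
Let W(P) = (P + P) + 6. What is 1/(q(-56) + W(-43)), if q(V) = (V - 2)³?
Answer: -1/195192 ≈ -5.1232e-6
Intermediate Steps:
W(P) = 6 + 2*P (W(P) = 2*P + 6 = 6 + 2*P)
q(V) = (-2 + V)³
1/(q(-56) + W(-43)) = 1/((-2 - 56)³ + (6 + 2*(-43))) = 1/((-58)³ + (6 - 86)) = 1/(-195112 - 80) = 1/(-195192) = -1/195192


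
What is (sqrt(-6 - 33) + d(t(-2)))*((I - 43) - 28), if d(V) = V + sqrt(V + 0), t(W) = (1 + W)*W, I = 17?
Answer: -108 - 54*sqrt(2) - 54*I*sqrt(39) ≈ -184.37 - 337.23*I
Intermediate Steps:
t(W) = W*(1 + W)
d(V) = V + sqrt(V)
(sqrt(-6 - 33) + d(t(-2)))*((I - 43) - 28) = (sqrt(-6 - 33) + (-2*(1 - 2) + sqrt(-2*(1 - 2))))*((17 - 43) - 28) = (sqrt(-39) + (-2*(-1) + sqrt(-2*(-1))))*(-26 - 28) = (I*sqrt(39) + (2 + sqrt(2)))*(-54) = (2 + sqrt(2) + I*sqrt(39))*(-54) = -108 - 54*sqrt(2) - 54*I*sqrt(39)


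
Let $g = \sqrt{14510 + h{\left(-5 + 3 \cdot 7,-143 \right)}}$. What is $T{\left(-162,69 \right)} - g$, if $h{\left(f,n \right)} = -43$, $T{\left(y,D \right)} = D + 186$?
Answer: $255 - \sqrt{14467} \approx 134.72$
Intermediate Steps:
$T{\left(y,D \right)} = 186 + D$
$g = \sqrt{14467}$ ($g = \sqrt{14510 - 43} = \sqrt{14467} \approx 120.28$)
$T{\left(-162,69 \right)} - g = \left(186 + 69\right) - \sqrt{14467} = 255 - \sqrt{14467}$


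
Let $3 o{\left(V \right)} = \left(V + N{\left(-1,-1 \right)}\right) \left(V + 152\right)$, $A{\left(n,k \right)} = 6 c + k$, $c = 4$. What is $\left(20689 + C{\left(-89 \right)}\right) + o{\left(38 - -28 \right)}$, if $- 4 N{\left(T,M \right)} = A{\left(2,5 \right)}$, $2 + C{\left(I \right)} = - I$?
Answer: $\frac{150271}{6} \approx 25045.0$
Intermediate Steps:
$C{\left(I \right)} = -2 - I$
$A{\left(n,k \right)} = 24 + k$ ($A{\left(n,k \right)} = 6 \cdot 4 + k = 24 + k$)
$N{\left(T,M \right)} = - \frac{29}{4}$ ($N{\left(T,M \right)} = - \frac{24 + 5}{4} = \left(- \frac{1}{4}\right) 29 = - \frac{29}{4}$)
$o{\left(V \right)} = \frac{\left(152 + V\right) \left(- \frac{29}{4} + V\right)}{3}$ ($o{\left(V \right)} = \frac{\left(V - \frac{29}{4}\right) \left(V + 152\right)}{3} = \frac{\left(- \frac{29}{4} + V\right) \left(152 + V\right)}{3} = \frac{\left(152 + V\right) \left(- \frac{29}{4} + V\right)}{3}$)
$\left(20689 + C{\left(-89 \right)}\right) + o{\left(38 - -28 \right)} = \left(20689 - -87\right) + \left(- \frac{1102}{3} + \frac{\left(38 - -28\right)^{2}}{3} + \frac{193 \left(38 - -28\right)}{4}\right) = \left(20689 + \left(-2 + 89\right)\right) + \left(- \frac{1102}{3} + \frac{\left(38 + 28\right)^{2}}{3} + \frac{193 \left(38 + 28\right)}{4}\right) = \left(20689 + 87\right) + \left(- \frac{1102}{3} + \frac{66^{2}}{3} + \frac{193}{4} \cdot 66\right) = 20776 + \left(- \frac{1102}{3} + \frac{1}{3} \cdot 4356 + \frac{6369}{2}\right) = 20776 + \left(- \frac{1102}{3} + 1452 + \frac{6369}{2}\right) = 20776 + \frac{25615}{6} = \frac{150271}{6}$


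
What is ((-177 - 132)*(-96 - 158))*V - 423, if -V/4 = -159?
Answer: 49916673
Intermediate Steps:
V = 636 (V = -4*(-159) = 636)
((-177 - 132)*(-96 - 158))*V - 423 = ((-177 - 132)*(-96 - 158))*636 - 423 = -309*(-254)*636 - 423 = 78486*636 - 423 = 49917096 - 423 = 49916673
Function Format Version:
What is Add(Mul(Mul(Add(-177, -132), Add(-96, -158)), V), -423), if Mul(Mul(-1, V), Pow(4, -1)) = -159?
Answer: 49916673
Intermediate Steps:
V = 636 (V = Mul(-4, -159) = 636)
Add(Mul(Mul(Add(-177, -132), Add(-96, -158)), V), -423) = Add(Mul(Mul(Add(-177, -132), Add(-96, -158)), 636), -423) = Add(Mul(Mul(-309, -254), 636), -423) = Add(Mul(78486, 636), -423) = Add(49917096, -423) = 49916673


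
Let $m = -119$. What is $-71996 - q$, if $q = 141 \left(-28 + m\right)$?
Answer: $-51269$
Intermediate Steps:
$q = -20727$ ($q = 141 \left(-28 - 119\right) = 141 \left(-147\right) = -20727$)
$-71996 - q = -71996 - -20727 = -71996 + 20727 = -51269$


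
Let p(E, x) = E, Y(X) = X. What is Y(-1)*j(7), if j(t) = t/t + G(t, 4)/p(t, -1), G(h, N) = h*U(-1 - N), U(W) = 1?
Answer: -2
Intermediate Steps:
G(h, N) = h (G(h, N) = h*1 = h)
j(t) = 2 (j(t) = t/t + t/t = 1 + 1 = 2)
Y(-1)*j(7) = -1*2 = -2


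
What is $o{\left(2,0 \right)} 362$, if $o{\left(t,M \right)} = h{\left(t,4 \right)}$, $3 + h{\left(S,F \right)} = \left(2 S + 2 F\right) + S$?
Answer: $3982$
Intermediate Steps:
$h{\left(S,F \right)} = -3 + 2 F + 3 S$ ($h{\left(S,F \right)} = -3 + \left(\left(2 S + 2 F\right) + S\right) = -3 + \left(\left(2 F + 2 S\right) + S\right) = -3 + \left(2 F + 3 S\right) = -3 + 2 F + 3 S$)
$o{\left(t,M \right)} = 5 + 3 t$ ($o{\left(t,M \right)} = -3 + 2 \cdot 4 + 3 t = -3 + 8 + 3 t = 5 + 3 t$)
$o{\left(2,0 \right)} 362 = \left(5 + 3 \cdot 2\right) 362 = \left(5 + 6\right) 362 = 11 \cdot 362 = 3982$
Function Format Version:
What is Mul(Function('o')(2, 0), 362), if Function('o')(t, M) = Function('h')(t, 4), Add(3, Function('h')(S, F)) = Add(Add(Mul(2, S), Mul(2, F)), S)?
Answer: 3982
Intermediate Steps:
Function('h')(S, F) = Add(-3, Mul(2, F), Mul(3, S)) (Function('h')(S, F) = Add(-3, Add(Add(Mul(2, S), Mul(2, F)), S)) = Add(-3, Add(Add(Mul(2, F), Mul(2, S)), S)) = Add(-3, Add(Mul(2, F), Mul(3, S))) = Add(-3, Mul(2, F), Mul(3, S)))
Function('o')(t, M) = Add(5, Mul(3, t)) (Function('o')(t, M) = Add(-3, Mul(2, 4), Mul(3, t)) = Add(-3, 8, Mul(3, t)) = Add(5, Mul(3, t)))
Mul(Function('o')(2, 0), 362) = Mul(Add(5, Mul(3, 2)), 362) = Mul(Add(5, 6), 362) = Mul(11, 362) = 3982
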